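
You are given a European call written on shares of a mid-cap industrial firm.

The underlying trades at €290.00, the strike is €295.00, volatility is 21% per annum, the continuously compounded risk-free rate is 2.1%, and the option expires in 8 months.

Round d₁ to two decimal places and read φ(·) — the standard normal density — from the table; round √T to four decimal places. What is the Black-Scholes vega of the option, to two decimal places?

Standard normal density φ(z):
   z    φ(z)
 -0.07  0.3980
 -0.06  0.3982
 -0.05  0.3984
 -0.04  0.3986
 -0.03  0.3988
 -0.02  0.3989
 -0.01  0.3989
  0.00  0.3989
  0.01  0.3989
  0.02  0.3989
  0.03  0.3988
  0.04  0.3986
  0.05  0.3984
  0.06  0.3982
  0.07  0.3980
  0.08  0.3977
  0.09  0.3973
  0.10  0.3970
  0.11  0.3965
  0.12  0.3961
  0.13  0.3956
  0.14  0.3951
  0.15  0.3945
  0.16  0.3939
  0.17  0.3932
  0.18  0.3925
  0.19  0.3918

σ√T = 0.21 × 0.8165 = 0.1715
ln(S/K) + (r + σ²/2)T = ln(290/295) + (0.021 + 0.21²/2)·0.6667 = -0.0171 + 0.0287 = 0.0116
d₁ = 0.0116 / 0.1715 = 0.0677 → 0.07
√T = √0.6667 = 0.8165
φ(d₁) = φ(0.07) = 0.3980
vega = S·φ(d₁)·√T = 290·0.3980·0.8165 = 94.2404

94.24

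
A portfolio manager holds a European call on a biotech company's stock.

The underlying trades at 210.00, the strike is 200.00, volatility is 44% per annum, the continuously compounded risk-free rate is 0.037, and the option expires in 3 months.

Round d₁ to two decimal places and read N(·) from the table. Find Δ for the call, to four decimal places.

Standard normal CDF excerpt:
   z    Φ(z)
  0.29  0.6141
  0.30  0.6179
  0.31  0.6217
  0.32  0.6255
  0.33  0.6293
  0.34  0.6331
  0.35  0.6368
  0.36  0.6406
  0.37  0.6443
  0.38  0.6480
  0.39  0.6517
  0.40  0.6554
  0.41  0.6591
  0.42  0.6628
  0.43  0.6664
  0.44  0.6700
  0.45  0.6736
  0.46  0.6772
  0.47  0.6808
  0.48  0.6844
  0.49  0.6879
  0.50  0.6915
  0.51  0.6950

0.6443

σ√T = 0.44 × 0.5000 = 0.2200
d₁ = [ln(210/200) + (0.037 + 0.44²/2)·0.25] / 0.2200 = [0.0488 + 0.0335] / 0.2200 = 0.3738 ⇒ 0.37
N(d₁) = N(0.37) = 0.6443
Δ_call = N(d₁) = 0.6443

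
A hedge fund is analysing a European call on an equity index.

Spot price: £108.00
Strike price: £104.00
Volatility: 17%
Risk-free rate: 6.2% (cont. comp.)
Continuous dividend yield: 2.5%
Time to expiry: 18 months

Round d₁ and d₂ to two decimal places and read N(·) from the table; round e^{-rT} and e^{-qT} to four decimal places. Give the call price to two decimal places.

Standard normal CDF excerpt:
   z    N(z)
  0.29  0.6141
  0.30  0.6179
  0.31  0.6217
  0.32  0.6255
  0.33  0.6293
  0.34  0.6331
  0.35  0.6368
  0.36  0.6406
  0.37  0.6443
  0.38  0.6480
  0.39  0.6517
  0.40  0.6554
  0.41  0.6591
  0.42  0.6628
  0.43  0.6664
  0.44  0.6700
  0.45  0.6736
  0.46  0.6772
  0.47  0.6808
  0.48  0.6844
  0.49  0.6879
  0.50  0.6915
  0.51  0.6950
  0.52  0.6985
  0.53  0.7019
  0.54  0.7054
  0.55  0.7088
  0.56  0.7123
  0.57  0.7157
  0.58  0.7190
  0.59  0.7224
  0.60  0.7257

σ√T = 0.17 × 1.2247 = 0.2082
d₁ = [ln(108/104) + (0.062 − 0.025 + 0.17²/2)·1.5] / 0.2082 = [0.0377 + 0.0772] / 0.2082 = 0.5519 ⇒ 0.55
d₂ = d₁ − σ√T = 0.5519 − 0.2082 = 0.3437 ⇒ 0.34
exp(−qT) = exp(−0.025·1.5) = 0.9632;  exp(−rT) = exp(−0.062·1.5) = 0.9112
C = 108·0.9632·N(0.55) − 104·0.9112·N(0.34) = 108·0.9632·0.7088 − 104·0.9112·0.6331 = 73.7333 − 59.9956 = 13.7378

£13.74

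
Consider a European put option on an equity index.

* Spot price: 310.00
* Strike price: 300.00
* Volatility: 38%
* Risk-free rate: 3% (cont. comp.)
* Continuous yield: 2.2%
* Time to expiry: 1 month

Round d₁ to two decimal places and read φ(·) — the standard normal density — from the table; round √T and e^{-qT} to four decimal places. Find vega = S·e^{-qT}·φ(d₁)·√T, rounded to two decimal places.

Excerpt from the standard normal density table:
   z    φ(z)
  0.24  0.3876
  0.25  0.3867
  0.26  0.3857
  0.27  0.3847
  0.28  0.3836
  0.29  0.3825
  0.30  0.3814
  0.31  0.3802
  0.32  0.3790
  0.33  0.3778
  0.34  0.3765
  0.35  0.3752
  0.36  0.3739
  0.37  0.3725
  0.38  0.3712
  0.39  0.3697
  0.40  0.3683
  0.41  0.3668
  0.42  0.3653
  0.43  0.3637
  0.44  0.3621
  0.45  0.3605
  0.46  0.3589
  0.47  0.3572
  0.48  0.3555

σ√T = 0.38 × 0.2887 = 0.1097
d₁ = [ln(310/300) + (0.03 − 0.022 + 0.38²/2)·0.08333] / 0.1097 = [0.0328 + 0.0067] / 0.1097 = 0.3598 → 0.36
√T = √0.08333 = 0.2887
φ(d₁) = φ(0.36) = 0.3739
exp(−qT) = exp(−0.022·0.08333) = 0.9982
vega = S·exp(−qT)·φ(d₁)·√T = 310·0.9982·0.3739·0.2887 = 33.4027
(Call and put vega coincide under Black-Scholes.)

33.40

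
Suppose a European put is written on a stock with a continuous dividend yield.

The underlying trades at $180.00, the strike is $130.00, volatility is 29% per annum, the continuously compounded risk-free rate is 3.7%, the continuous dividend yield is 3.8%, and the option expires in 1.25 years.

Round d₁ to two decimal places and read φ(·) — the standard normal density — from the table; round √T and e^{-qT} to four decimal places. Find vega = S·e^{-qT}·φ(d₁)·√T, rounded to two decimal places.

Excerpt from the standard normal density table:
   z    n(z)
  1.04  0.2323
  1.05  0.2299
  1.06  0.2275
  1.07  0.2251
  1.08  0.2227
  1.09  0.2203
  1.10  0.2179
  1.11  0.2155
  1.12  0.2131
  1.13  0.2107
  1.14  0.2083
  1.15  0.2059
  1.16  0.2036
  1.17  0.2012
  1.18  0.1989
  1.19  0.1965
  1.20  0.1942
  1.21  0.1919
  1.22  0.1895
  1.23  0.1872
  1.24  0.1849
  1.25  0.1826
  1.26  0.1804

σ√T = 0.29 × 1.1180 = 0.3242
d₁ = [ln(180/130) + (0.037 − 0.038 + ½·0.29²)·1.25] / (σ√T) = (0.3254 + 0.0513) / 0.3242 = 1.1619 ⇒ 1.16
√T = √1.25 = 1.1180
φ(d₁) = φ(1.16) = 0.2036
exp(−qT) = exp(−0.038·1.25) = 0.9536
vega = S·exp(−qT)·φ(d₁)·√T = 180·0.9536·0.2036·1.1180 = 39.0713

39.07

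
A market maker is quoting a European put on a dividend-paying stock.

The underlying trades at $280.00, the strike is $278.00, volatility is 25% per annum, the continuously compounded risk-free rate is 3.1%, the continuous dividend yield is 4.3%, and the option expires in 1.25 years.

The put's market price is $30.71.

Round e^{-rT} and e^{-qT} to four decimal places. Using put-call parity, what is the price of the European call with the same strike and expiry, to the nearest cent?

exp(−qT) = exp(−0.043·1.25) = 0.9477;  exp(−rT) = exp(−0.031·1.25) = 0.9620
Put-call parity: C − P = S·e^(−qT) − K·e^(−rT) = 280·0.9477 − 278·0.9620 = 265.3560 − 267.4360 = -2.0800
C = P + (C − P) = 30.71 + (-2.0800) = 28.6300

$28.63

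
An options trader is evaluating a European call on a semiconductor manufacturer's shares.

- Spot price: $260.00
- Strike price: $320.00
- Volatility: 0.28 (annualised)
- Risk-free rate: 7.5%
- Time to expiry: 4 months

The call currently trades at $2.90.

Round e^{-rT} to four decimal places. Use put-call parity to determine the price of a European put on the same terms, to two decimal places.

$55.00

exp(−rT) = exp(−0.075·0.3333) = 0.9753
Put-call parity: C − P = S − K·e^(−rT) = 260 − 320·0.9753 = 260 − 312.0960 = -52.0960
P = C − (C − P) = 2.90 − (-52.0960) = 54.9960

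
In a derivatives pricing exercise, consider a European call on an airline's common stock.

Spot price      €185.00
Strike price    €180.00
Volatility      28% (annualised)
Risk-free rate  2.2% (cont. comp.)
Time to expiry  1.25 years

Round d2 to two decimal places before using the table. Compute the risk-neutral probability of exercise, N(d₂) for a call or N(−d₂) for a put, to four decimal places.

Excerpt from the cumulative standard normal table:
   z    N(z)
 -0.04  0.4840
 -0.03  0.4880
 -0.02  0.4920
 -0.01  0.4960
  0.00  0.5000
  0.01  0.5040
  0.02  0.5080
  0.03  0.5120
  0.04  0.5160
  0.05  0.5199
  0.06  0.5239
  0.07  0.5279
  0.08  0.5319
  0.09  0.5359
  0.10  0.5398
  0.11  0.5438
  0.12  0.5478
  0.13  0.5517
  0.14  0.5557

0.5080

T = 1.25;  σ√T = 0.3130
ln(S/K) + (r + σ²/2)T = ln(185/180) + (0.022 + 0.28²/2)·1.25 = 0.0274 + 0.0765 = 0.1039
d₁ = 0.1039 / 0.3130 = 0.3319 → 0.33
d₂ = d₁ − σ√T = 0.3319 − 0.3130 = 0.0188 → 0.02
Risk-neutral Pr[S_T > K] = N(d₂) = N(0.02) = 0.5080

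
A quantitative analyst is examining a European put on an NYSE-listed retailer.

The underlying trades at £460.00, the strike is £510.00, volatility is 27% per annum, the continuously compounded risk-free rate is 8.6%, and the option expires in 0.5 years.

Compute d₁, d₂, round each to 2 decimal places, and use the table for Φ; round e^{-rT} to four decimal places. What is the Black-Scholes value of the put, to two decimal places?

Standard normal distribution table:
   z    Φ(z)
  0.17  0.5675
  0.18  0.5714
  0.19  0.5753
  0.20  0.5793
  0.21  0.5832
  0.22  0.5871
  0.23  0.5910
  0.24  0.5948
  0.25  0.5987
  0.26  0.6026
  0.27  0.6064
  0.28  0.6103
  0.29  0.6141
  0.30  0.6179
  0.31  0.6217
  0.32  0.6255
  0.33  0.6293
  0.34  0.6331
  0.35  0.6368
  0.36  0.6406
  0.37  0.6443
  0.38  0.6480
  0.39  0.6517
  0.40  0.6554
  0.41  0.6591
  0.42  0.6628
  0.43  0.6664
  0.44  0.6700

σ√T = 0.27 × 0.7071 = 0.1909
d₁ = [ln(460/510) + (0.086 + ½·0.27²)·0.5] / (σ√T) = (-0.1032 + 0.0612) / 0.1909 = -0.2198 which rounds to -0.22
d₂ = -0.2198 − 0.1909 = -0.4107 which rounds to -0.41
e^(−rT) = e^(−0.086·0.5) = 0.9579
N(−d₂) = N(0.41) = 0.6591;  N(−d₁) = N(0.22) = 0.5871
P = 510·0.9579·0.6591 − 460·0.5871 = 321.9895 − 270.0660 = 51.9235

£51.92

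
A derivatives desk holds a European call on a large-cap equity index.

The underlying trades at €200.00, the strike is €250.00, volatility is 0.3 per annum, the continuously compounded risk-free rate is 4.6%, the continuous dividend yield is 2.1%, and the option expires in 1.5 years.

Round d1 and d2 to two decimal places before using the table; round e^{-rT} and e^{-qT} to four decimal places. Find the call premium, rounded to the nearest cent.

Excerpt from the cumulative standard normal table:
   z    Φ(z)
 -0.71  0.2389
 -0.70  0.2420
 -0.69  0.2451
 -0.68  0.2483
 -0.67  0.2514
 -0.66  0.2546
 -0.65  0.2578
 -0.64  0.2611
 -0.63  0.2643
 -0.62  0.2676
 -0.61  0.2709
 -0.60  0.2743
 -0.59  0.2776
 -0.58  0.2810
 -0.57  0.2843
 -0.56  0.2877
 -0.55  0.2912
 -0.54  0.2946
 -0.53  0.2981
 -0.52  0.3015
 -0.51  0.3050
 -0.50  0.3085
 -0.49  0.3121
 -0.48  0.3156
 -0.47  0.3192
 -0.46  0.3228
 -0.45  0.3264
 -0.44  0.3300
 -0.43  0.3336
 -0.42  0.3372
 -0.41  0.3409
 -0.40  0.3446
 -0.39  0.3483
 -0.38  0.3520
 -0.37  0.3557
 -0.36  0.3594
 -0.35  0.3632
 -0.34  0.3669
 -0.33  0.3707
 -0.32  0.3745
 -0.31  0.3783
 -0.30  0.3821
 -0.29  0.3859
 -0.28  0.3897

€15.39

T = 1.5;  σ√T = 0.3674
d₁ = [ln(200/250) + (0.046 − 0.021 + 0.3²/2)·1.5] / 0.3674 = [-0.2231 + 0.1050] / 0.3674 = -0.3215 → -0.32
d₂ = d₁ − σ√T = -0.3215 − 0.3674 = -0.6890 → -0.69
e^(−qT) = e^(−0.021·1.5) = 0.9690;  e^(−rT) = e^(−0.046·1.5) = 0.9333
C = 200·0.9690·N(-0.32) − 250·0.9333·N(-0.69) = 200·0.9690·0.3745 − 250·0.9333·0.2451 = 72.5781 − 57.1880 = 15.3901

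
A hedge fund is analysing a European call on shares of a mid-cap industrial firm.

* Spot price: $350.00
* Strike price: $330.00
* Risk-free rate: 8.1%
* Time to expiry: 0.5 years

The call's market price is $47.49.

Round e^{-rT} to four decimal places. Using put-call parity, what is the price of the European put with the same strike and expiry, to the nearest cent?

e^(−rT) = e^(−0.081·0.5) = 0.9603
Put-call parity: C − P = S − K·e^(−rT) = 350 − 330·0.9603 = 350 − 316.8990 = 33.1010
P = C − (C − P) = 47.49 − (33.1010) = 14.3890

$14.39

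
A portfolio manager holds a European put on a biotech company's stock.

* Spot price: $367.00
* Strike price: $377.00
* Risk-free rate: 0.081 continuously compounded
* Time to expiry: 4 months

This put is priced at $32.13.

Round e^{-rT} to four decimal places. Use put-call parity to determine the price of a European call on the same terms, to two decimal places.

$32.16

e^(−rT) = e^(−0.081·0.3333) = 0.9734
Put-call parity: C − P = S − K·e^(−rT) = 367 − 377·0.9734 = 367 − 366.9718 = 0.0282
C = P + (C − P) = 32.13 + (0.0282) = 32.1582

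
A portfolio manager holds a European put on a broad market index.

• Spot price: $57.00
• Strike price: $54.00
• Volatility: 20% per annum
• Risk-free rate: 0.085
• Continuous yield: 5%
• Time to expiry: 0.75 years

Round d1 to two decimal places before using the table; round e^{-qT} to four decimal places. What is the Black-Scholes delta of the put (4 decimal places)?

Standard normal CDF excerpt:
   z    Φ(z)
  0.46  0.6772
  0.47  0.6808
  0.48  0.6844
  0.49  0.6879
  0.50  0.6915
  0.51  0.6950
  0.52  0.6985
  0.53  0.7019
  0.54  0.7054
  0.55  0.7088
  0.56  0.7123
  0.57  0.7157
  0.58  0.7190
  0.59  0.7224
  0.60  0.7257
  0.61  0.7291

-0.2805

T = 0.75;  σ√T = 0.1732
d₁ = [ln(57/54) + (0.085 − 0.05 + 0.2²/2)·0.75] / 0.1732 = [0.0541 + 0.0413] / 0.1732 = 0.5503 → 0.55
N(d₁) = N(0.55) = 0.7088
Δ_put = e^(−qT)·(N(d₁) − 1) = 0.9632·(0.7088 − 1) = -0.2805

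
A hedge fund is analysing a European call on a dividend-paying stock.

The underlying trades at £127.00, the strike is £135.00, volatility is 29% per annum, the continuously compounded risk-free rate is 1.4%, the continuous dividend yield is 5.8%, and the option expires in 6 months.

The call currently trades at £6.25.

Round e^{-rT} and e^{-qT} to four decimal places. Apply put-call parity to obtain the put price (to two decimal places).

£16.94

e^(−qT) = e^(−0.058·0.5) = 0.9714;  e^(−rT) = e^(−0.014·0.5) = 0.9930
Put-call parity: C − P = S·e^(−qT) − K·e^(−rT) = 127·0.9714 − 135·0.9930 = 123.3678 − 134.0550 = -10.6872
P = C − (C − P) = 6.25 − (-10.6872) = 16.9372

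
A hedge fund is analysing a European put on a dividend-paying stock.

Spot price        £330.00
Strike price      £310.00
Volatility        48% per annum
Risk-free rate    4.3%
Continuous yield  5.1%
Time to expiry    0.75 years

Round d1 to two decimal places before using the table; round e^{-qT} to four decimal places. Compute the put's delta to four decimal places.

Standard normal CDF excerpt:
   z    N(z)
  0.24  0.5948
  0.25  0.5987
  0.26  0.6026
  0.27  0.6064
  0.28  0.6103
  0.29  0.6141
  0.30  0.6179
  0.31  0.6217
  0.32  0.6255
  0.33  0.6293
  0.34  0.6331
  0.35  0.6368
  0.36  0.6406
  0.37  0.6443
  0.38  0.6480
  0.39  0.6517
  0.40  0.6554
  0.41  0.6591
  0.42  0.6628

-0.3531

σ√T = 0.48 × 0.8660 = 0.4157
d₁ = [ln(330/310) + (0.043 − 0.051 + ½·0.48²)·0.75] / (σ√T) = (0.0625 + 0.0804) / 0.4157 = 0.3438 ⇒ 0.34
N(d₁) = N(0.34) = 0.6331
Δ_put = exp(−qT)·(N(d₁) − 1) = 0.9625·(0.6331 − 1) = -0.3531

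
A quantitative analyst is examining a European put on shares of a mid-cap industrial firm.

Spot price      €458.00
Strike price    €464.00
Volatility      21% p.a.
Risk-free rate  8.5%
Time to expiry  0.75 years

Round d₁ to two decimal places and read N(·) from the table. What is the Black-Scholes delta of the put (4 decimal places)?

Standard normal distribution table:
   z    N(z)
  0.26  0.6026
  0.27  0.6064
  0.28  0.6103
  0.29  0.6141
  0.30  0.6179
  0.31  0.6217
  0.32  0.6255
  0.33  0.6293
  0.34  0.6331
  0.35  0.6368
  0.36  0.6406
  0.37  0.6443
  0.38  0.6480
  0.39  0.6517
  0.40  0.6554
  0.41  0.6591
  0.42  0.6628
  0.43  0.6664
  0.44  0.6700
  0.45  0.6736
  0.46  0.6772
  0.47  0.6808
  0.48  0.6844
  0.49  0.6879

T = 0.75;  σ√T = 0.1819
d₁ = [ln(458/464) + (0.085 + 0.21²/2)·0.75] / 0.1819 = [-0.0130 + 0.0803] / 0.1819 = 0.3699 ≈ 0.37
N(d₁) = N(0.37) = 0.6443
Δ_put = N(d₁) − 1 = 0.6443 − 1 = -0.3557

-0.3557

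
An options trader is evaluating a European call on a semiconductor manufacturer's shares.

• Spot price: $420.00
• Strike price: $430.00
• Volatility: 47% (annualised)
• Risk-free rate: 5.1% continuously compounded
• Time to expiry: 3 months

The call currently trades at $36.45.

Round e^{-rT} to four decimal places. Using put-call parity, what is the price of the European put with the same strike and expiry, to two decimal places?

$40.99

exp(−rT) = exp(−0.051·0.25) = 0.9873
Put-call parity: C − P = S − K·e^(−rT) = 420 − 430·0.9873 = 420 − 424.5390 = -4.5390
P = C − (C − P) = 36.45 − (-4.5390) = 40.9890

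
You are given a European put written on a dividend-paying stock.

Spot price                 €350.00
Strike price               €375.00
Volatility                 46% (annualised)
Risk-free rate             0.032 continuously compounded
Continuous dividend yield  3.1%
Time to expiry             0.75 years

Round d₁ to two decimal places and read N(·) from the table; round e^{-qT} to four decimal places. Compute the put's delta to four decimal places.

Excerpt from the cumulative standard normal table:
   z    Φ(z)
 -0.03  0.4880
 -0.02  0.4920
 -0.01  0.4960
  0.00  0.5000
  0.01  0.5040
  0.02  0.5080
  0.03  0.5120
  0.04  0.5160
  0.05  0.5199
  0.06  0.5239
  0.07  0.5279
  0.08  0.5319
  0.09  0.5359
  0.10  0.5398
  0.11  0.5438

-0.4768

σ√T = 0.46·√0.75 = 0.3984
d₁ = [ln(350/375) + (0.032 − 0.031 + 0.46²/2)·0.75] / 0.3984 = [-0.0690 + 0.0801] / 0.3984 = 0.0279 → 0.03
N(d₁) = N(0.03) = 0.5120
Δ_put = exp(−qT)·(N(d₁) − 1) = 0.9770·(0.5120 − 1) = -0.4768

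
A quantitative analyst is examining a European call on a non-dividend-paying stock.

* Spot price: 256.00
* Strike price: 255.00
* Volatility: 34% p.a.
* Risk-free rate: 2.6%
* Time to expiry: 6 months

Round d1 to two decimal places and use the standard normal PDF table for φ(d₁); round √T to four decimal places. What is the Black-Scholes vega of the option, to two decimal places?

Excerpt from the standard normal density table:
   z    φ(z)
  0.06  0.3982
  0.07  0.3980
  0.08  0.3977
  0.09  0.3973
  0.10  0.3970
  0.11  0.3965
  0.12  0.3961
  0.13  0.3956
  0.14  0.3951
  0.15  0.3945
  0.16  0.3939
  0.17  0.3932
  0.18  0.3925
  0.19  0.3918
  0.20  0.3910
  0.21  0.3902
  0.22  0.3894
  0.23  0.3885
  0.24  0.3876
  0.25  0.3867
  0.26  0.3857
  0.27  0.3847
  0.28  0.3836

70.92

σ√T = 0.34·√0.5 = 0.2404
ln(S/K) + (r + σ²/2)T = ln(256/255) + (0.026 + 0.34²/2)·0.5 = 0.0039 + 0.0419 = 0.0458
d₁ = 0.0458 / 0.2404 = 0.1906 ⇒ 0.19
√T = √0.5 = 0.7071
φ(d₁) = φ(0.19) = 0.3918
vega = S·φ(d₁)·√T = 256·0.3918·0.7071 = 70.9227
(The put has the same vega.)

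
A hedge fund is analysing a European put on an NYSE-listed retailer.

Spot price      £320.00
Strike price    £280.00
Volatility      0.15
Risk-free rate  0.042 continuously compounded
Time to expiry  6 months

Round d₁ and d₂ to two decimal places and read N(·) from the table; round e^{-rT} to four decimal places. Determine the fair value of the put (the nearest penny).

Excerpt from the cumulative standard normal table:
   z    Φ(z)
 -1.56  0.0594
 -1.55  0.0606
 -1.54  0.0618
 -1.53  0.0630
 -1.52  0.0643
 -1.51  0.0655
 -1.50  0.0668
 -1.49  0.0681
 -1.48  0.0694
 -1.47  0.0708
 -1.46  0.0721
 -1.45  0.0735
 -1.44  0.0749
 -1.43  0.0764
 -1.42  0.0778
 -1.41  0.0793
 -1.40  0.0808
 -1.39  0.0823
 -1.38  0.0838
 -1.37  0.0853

£1.19

σ√T = 0.15·√0.5 = 0.1061
d₁ = [ln(320/280) + (0.042 + 0.15²/2)·0.5] / 0.1061 = [0.1335 + 0.0266] / 0.1061 = 1.5100 which rounds to 1.51
d₂ = d₁ − σ√T = 1.5100 − 0.1061 = 1.4039 which rounds to 1.40
e^(−rT) = e^(−0.042·0.5) = 0.9792
N(−d₂) = N(-1.40) = 0.0808;  N(−d₁) = N(-1.51) = 0.0655
P = 280·0.9792·0.0808 − 320·0.0655 = 22.1534 − 20.9600 = 1.1934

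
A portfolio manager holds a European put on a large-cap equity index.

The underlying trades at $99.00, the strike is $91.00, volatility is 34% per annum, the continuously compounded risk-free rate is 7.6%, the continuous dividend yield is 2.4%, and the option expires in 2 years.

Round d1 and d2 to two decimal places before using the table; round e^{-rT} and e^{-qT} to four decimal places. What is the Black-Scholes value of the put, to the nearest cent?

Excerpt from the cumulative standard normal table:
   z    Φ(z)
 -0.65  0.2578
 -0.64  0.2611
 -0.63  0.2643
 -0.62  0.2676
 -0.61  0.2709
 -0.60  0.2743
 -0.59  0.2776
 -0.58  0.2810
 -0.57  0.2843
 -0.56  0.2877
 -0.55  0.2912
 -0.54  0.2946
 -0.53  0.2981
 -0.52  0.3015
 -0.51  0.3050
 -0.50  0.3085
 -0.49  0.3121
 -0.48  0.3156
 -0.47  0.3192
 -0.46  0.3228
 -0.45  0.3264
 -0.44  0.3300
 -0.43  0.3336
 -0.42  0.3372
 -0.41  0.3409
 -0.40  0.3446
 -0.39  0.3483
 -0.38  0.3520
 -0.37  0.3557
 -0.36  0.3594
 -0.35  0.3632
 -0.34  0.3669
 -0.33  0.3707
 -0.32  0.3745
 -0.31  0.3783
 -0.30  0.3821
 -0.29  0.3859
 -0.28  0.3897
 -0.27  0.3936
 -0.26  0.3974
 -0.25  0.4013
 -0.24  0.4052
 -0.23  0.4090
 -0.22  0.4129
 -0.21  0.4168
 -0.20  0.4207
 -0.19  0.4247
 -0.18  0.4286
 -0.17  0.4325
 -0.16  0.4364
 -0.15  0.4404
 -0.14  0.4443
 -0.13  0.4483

T = 2;  σ√T = 0.4808
d₁ = [ln(99/91) + (0.076 − 0.024 + ½·0.34²)·2] / (σ√T) = (0.0843 + 0.2196) / 0.4808 = 0.6319 ⇒ 0.63
d₂ = 0.6319 − 0.4808 = 0.1511 ⇒ 0.15
e^(−qT) = e^(−0.024·2) = 0.9531;  e^(−rT) = e^(−0.076·2) = 0.8590
N(−d₂) = N(-0.15) = 0.4404;  N(−d₁) = N(-0.63) = 0.2643
P = 91·0.8590·0.4404 − 99·0.9531·0.2643 = 34.4256 − 24.9385 = 9.4871

$9.49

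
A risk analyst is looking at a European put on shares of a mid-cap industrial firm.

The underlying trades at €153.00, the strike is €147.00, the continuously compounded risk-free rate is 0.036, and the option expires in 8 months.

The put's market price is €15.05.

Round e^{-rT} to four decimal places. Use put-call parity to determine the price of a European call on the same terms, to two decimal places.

€24.53

e^(−rT) = e^(−0.036·0.6667) = 0.9763
Put-call parity: C − P = S − K·e^(−rT) = 153 − 147·0.9763 = 153 − 143.5161 = 9.4839
C = P + (C − P) = 15.05 + (9.4839) = 24.5339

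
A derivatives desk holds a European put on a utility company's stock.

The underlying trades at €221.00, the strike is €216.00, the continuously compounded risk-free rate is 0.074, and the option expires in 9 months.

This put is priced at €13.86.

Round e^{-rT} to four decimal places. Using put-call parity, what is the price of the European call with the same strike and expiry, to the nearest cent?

e^(−rT) = e^(−0.074·0.75) = 0.9460
Put-call parity: C − P = S − K·e^(−rT) = 221 − 216·0.9460 = 221 − 204.3360 = 16.6640
C = P + (C − P) = 13.86 + (16.6640) = 30.5240

€30.52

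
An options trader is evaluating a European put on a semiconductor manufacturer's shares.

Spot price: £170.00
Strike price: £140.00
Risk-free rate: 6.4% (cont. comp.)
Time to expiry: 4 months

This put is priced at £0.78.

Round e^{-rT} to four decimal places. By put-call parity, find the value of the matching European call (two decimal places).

£33.73

exp(−rT) = exp(−0.064·0.3333) = 0.9789
Put-call parity: C − P = S − K·e^(−rT) = 170 − 140·0.9789 = 170 − 137.0460 = 32.9540
C = P + (C − P) = 0.78 + (32.9540) = 33.7340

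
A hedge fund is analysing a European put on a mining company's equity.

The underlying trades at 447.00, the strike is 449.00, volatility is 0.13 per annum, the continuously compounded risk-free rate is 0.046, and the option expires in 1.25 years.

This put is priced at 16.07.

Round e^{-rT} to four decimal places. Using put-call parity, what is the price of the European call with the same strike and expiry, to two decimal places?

39.17

e^(−rT) = e^(−0.046·1.25) = 0.9441
Put-call parity: C − P = S − K·e^(−rT) = 447 − 449·0.9441 = 447 − 423.9009 = 23.0991
C = P + (C − P) = 16.07 + (23.0991) = 39.1691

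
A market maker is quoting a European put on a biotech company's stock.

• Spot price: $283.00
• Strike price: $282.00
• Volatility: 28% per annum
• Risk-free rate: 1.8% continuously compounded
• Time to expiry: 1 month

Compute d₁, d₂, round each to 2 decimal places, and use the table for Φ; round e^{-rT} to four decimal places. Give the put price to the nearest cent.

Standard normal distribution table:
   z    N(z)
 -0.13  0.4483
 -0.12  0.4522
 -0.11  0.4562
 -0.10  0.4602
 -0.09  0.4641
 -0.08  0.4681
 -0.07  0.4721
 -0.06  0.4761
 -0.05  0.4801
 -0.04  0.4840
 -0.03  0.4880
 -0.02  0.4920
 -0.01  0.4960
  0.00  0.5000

$8.30

T = 0.08333;  σ√T = 0.0808
d₁ = [ln(283/282) + (0.018 + ½·0.28²)·0.08333] / (σ√T) = (0.0035 + 0.0048) / 0.0808 = 0.1028 ≈ 0.10
d₂ = 0.1028 − 0.0808 = 0.0219 ≈ 0.02
e^(−rT) = e^(−0.018·0.08333) = 0.9985
N(−d₂) = N(-0.02) = 0.4920;  N(−d₁) = N(-0.10) = 0.4602
P = 282·0.9985·0.4920 − 283·0.4602 = 138.5359 − 130.2366 = 8.2993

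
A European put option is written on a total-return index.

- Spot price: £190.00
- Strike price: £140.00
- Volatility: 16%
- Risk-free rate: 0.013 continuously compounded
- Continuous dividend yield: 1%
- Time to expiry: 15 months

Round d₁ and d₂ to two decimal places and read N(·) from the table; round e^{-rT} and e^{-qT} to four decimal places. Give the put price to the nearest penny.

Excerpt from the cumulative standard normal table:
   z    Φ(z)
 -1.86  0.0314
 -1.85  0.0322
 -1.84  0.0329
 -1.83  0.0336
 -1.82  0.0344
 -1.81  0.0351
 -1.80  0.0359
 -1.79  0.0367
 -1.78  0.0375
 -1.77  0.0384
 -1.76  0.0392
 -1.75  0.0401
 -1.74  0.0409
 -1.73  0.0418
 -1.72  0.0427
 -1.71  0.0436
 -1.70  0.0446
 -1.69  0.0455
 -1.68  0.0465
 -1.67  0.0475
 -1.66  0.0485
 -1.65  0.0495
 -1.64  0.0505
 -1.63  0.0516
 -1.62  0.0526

σ√T = 0.16·√1.25 = 0.1789
d₁ = [ln(190/140) + (0.013 − 0.01 + ½·0.16²)·1.25] / (σ√T) = (0.3054 + 0.0198) / 0.1789 = 1.8175 ≈ 1.82
d₂ = 1.8175 − 0.1789 = 1.6387 ≈ 1.64
e^(−qT) = e^(−0.01·1.25) = 0.9876;  e^(−rT) = e^(−0.013·1.25) = 0.9839
N(−d₂) = N(-1.64) = 0.0505;  N(−d₁) = N(-1.82) = 0.0344
P = 140·0.9839·0.0505 − 190·0.9876·0.0344 = 6.9562 − 6.4550 = 0.5012

£0.50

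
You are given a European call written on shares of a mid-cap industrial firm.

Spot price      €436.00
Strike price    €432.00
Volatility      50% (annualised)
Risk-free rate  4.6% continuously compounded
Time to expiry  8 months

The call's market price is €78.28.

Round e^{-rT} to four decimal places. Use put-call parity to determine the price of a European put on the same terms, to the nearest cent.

e^(−rT) = e^(−0.046·0.6667) = 0.9698
Put-call parity: C − P = S − K·e^(−rT) = 436 − 432·0.9698 = 436 − 418.9536 = 17.0464
P = C − (C − P) = 78.28 − (17.0464) = 61.2336

€61.23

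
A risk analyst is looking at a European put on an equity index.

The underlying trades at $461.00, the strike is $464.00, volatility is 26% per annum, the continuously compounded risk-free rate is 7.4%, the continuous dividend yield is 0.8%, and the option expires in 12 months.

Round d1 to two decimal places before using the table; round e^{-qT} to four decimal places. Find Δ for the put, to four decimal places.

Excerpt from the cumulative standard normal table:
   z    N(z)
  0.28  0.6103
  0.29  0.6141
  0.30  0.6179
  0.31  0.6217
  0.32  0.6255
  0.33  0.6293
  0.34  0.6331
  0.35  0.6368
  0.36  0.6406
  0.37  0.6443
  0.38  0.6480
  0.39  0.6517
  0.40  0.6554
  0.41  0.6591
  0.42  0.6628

σ√T = 0.26·√1 = 0.2600
ln(S/K) + (r − q + σ²/2)T = ln(461/464) + (0.074 − 0.008 + 0.26²/2)·1 = -0.0065 + 0.0998 = 0.0933
d₁ = 0.0933 / 0.2600 = 0.3589 ⇒ 0.36
N(d₁) = N(0.36) = 0.6406
Δ_put = e^(−qT)·(N(d₁) − 1) = 0.9920·(0.6406 − 1) = -0.3565

-0.3565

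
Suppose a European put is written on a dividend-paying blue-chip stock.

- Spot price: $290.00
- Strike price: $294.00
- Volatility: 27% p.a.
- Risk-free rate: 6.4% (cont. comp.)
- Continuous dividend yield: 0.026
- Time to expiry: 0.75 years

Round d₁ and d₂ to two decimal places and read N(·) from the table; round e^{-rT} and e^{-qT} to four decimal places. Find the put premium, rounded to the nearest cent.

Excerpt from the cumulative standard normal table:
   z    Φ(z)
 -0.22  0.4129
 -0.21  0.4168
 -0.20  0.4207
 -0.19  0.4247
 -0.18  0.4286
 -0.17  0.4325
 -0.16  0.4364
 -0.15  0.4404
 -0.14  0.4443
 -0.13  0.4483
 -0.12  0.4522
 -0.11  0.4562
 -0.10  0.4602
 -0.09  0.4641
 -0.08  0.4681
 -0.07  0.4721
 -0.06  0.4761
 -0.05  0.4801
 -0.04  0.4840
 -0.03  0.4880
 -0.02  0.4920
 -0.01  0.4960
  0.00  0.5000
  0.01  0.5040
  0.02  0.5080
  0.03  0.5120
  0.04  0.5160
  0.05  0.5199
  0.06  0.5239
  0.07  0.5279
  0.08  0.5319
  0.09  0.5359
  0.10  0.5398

T = 0.75;  σ√T = 0.2338
d₁ = [ln(290/294) + (0.064 − 0.026 + 0.27²/2)·0.75] / 0.2338 = [-0.0137 + 0.0558] / 0.2338 = 0.1802 ⇒ 0.18
d₂ = d₁ − σ√T = 0.1802 − 0.2338 = -0.0536 ⇒ -0.05
e^(−qT) = e^(−0.026·0.75) = 0.9807;  e^(−rT) = e^(−0.064·0.75) = 0.9531
P = 294·0.9531·N(0.05) − 290·0.9807·N(-0.18) = 294·0.9531·0.5199 − 290·0.9807·0.4286 = 145.6819 − 121.8951 = 23.7868

$23.79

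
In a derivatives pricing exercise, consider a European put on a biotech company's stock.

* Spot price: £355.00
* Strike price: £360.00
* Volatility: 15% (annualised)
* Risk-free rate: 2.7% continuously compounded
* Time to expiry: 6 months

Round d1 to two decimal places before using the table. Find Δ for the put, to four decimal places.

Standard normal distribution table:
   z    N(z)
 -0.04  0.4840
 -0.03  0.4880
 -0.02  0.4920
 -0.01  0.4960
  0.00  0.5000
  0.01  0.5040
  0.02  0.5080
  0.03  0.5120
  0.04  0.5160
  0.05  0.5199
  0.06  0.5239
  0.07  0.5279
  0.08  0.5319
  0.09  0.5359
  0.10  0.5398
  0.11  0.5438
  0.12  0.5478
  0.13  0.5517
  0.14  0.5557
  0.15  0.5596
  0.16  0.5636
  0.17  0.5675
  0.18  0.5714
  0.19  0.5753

σ√T = 0.15 × 0.7071 = 0.1061
d₁ = [ln(355/360) + (0.027 + ½·0.15²)·0.5] / (σ√T) = (-0.0140 + 0.0191) / 0.1061 = 0.0484 ⇒ 0.05
N(d₁) = N(0.05) = 0.5199
Δ_put = N(d₁) − 1 = 0.5199 − 1 = -0.4801

-0.4801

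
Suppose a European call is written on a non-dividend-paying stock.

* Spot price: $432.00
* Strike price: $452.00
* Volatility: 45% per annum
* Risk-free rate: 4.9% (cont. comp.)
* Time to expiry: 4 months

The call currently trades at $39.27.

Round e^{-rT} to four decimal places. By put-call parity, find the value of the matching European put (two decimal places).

exp(−rT) = exp(−0.049·0.3333) = 0.9838
Put-call parity: C − P = S − K·e^(−rT) = 432 − 452·0.9838 = 432 − 444.6776 = -12.6776
P = C − (C − P) = 39.27 − (-12.6776) = 51.9476

$51.95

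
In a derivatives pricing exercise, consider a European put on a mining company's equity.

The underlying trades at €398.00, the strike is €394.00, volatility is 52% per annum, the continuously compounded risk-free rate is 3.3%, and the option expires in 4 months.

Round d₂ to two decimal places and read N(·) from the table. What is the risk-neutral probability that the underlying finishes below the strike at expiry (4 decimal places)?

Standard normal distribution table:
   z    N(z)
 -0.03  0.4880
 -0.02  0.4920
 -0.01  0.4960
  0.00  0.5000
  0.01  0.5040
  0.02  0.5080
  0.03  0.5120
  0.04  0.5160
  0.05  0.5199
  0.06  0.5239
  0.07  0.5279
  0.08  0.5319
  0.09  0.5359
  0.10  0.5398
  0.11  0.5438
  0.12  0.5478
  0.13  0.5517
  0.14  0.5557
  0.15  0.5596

0.5319

T = 0.3333;  σ√T = 0.3002
ln(S/K) + (r + σ²/2)T = ln(398/394) + (0.033 + 0.52²/2)·0.3333 = 0.0101 + 0.0561 = 0.0662
d₁ = 0.0662 / 0.3002 = 0.2204 ≈ 0.22
d₂ = d₁ − σ√T = 0.2204 − 0.3002 = -0.0798 ≈ -0.08
Pr(exercise) under Q = N(−d₂) = N(0.08) = 0.5319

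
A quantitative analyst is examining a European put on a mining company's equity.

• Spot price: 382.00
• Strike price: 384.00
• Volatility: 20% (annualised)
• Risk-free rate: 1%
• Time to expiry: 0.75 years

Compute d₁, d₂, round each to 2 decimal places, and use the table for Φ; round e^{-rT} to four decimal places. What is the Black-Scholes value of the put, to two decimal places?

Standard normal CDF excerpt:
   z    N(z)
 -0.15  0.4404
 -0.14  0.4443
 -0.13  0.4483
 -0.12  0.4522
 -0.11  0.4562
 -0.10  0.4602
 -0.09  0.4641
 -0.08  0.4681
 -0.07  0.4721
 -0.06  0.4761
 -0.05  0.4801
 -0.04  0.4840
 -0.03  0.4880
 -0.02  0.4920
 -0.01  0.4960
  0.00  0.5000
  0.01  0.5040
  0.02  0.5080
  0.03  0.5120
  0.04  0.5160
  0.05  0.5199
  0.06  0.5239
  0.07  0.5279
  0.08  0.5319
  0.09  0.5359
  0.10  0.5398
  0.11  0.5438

25.40

σ√T = 0.2 × 0.8660 = 0.1732
d₁ = [ln(382/384) + (0.01 + 0.2²/2)·0.75] / 0.1732 = [-0.0052 + 0.0225] / 0.1732 = 0.0998 which rounds to 0.10
d₂ = d₁ − σ√T = 0.0998 − 0.1732 = -0.0735 which rounds to -0.07
exp(−rT) = exp(−0.01·0.75) = 0.9925
N(−d₂) = N(0.07) = 0.5279;  N(−d₁) = N(-0.10) = 0.4602
P = 384·0.9925·0.5279 − 382·0.4602 = 201.1932 − 175.7964 = 25.3968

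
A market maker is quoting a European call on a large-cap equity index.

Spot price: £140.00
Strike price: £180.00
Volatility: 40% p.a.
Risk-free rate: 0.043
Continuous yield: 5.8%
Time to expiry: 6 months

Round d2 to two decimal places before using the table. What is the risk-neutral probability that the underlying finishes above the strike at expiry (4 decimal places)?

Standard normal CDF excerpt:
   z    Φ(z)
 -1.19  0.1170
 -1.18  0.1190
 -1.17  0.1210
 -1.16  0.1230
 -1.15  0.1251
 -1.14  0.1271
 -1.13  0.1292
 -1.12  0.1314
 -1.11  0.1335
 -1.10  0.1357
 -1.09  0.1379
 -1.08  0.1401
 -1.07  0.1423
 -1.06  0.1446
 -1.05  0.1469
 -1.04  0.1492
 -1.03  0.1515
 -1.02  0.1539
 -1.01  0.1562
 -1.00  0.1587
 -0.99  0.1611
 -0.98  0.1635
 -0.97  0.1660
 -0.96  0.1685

T = 0.5;  σ√T = 0.2828
d₁ = [ln(140/180) + (0.043 − 0.058 + ½·0.4²)·0.5] / (σ√T) = (-0.2513 + 0.0325) / 0.2828 = -0.7736 which rounds to -0.77
d₂ = -0.7736 − 0.2828 = -1.0565 which rounds to -1.06
Pr(exercise) under Q = N(d₂) = 0.1446

0.1446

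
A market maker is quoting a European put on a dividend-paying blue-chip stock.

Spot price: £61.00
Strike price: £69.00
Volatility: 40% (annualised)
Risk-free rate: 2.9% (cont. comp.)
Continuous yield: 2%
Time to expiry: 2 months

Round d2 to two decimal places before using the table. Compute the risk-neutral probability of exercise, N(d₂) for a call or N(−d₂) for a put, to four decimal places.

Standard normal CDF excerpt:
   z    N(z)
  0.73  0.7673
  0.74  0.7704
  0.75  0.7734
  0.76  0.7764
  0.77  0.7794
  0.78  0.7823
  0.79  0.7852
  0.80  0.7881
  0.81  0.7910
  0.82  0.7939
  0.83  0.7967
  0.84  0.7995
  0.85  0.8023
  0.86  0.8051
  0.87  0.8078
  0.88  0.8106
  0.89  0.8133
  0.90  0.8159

0.7967

σ√T = 0.4·√0.1667 = 0.1633
d₁ = [ln(61/69) + (0.029 − 0.02 + ½·0.4²)·0.1667] / (σ√T) = (-0.1232 + 0.0148) / 0.1633 = -0.6638 ⇒ -0.66
d₂ = -0.6638 − 0.1633 = -0.8271 ⇒ -0.83
Risk-neutral Pr[S_T < K] = N(−d₂) = N(0.83) = 0.7967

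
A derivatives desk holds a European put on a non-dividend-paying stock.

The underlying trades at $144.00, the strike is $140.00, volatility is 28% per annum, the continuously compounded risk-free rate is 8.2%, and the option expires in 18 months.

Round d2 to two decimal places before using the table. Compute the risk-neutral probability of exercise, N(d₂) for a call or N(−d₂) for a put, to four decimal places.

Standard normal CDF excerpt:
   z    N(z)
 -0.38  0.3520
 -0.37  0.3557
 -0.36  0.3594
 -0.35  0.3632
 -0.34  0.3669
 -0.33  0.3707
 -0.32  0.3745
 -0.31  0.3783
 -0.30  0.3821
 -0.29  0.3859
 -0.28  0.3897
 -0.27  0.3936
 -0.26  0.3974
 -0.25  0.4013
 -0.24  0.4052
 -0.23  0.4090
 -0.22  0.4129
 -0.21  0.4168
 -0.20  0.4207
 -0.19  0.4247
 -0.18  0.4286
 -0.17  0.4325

σ√T = 0.28·√1.5 = 0.3429
d₁ = [ln(144/140) + (0.082 + 0.28²/2)·1.5] / 0.3429 = [0.0282 + 0.1818] / 0.3429 = 0.6123 → 0.61
d₂ = d₁ − σ√T = 0.6123 − 0.3429 = 0.2694 → 0.27
Risk-neutral Pr[S_T < K] = N(−d₂) = N(-0.27) = 0.3936

0.3936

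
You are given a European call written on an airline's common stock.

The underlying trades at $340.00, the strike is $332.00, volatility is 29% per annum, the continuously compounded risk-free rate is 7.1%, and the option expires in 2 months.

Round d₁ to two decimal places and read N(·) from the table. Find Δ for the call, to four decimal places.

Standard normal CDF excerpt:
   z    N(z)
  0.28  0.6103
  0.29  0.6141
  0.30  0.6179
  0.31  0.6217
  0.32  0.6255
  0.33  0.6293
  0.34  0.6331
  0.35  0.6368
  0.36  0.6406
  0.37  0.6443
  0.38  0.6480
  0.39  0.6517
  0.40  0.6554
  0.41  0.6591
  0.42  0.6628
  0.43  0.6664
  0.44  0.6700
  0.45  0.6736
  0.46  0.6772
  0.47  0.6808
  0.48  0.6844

0.6406

σ√T = 0.29 × 0.4082 = 0.1184
d₁ = [ln(340/332) + (0.071 + 0.29²/2)·0.1667] / 0.1184 = [0.0238 + 0.0188] / 0.1184 = 0.3603 ⇒ 0.36
N(d₁) = N(0.36) = 0.6406
Δ_call = N(d₁) = 0.6406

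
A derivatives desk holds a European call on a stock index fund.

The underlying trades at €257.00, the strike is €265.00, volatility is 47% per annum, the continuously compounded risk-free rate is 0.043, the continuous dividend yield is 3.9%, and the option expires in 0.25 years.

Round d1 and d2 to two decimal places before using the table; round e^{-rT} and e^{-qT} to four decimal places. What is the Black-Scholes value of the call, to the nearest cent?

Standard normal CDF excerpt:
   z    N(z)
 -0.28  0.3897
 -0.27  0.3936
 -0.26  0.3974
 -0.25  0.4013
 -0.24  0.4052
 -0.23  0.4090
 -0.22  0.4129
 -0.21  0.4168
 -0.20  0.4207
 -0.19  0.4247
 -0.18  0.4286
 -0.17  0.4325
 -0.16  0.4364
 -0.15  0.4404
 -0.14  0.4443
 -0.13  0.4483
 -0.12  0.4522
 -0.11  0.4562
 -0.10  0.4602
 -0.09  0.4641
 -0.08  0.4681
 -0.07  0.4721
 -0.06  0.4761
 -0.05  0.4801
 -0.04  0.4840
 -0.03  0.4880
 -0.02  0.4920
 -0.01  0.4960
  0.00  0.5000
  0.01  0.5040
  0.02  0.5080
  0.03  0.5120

€20.01

T = 0.25;  σ√T = 0.2350
d₁ = [ln(257/265) + (0.043 − 0.039 + ½·0.47²)·0.25] / (σ√T) = (-0.0307 + 0.0286) / 0.2350 = -0.0087 which rounds to -0.01
d₂ = -0.0087 − 0.2350 = -0.2437 which rounds to -0.24
e^(−qT) = e^(−0.039·0.25) = 0.9903;  e^(−rT) = e^(−0.043·0.25) = 0.9893
N(d₁) = N(-0.01) = 0.4960;  N(d₂) = N(-0.24) = 0.4052
C = 257·0.9903·0.4960 − 265·0.9893·0.4052 = 126.2355 − 106.2291 = 20.0065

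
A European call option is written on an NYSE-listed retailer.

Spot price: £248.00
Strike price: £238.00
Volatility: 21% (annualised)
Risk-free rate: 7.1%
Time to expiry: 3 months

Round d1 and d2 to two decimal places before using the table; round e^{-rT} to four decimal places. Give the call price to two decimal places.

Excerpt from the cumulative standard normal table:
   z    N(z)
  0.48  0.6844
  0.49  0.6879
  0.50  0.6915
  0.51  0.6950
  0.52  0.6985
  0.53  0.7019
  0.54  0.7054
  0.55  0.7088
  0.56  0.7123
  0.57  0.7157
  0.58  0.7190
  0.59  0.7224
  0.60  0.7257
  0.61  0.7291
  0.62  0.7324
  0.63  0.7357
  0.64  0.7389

T = 0.25;  σ√T = 0.1050
ln(S/K) + (r + σ²/2)T = ln(248/238) + (0.071 + 0.21²/2)·0.25 = 0.0412 + 0.0233 = 0.0644
d₁ = 0.0644 / 0.1050 = 0.6135 ≈ 0.61
d₂ = d₁ − σ√T = 0.6135 − 0.1050 = 0.5085 ≈ 0.51
e^(−rT) = e^(−0.071·0.25) = 0.9824
N(d₁) = N(0.61) = 0.7291;  N(d₂) = N(0.51) = 0.6950
C = 248·0.7291 − 238·0.9824·0.6950 = 180.8168 − 162.4988 = 18.3180

£18.32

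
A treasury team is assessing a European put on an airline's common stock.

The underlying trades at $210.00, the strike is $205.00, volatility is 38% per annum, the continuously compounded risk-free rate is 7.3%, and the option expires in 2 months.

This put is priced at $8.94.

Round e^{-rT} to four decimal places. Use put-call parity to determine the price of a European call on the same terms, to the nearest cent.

exp(−rT) = exp(−0.073·0.1667) = 0.9879
Put-call parity: C − P = S − K·e^(−rT) = 210 − 205·0.9879 = 210 − 202.5195 = 7.4805
C = P + (C − P) = 8.94 + (7.4805) = 16.4205

$16.42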